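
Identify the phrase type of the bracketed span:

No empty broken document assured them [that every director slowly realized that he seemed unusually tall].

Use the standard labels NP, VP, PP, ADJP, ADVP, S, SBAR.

The bracketed span "that every director slowly realized that he seemed unusually tall" is headed by "that", making it a subordinate clause (SBAR).

SBAR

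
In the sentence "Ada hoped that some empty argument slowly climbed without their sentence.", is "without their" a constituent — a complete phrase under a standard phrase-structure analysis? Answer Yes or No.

No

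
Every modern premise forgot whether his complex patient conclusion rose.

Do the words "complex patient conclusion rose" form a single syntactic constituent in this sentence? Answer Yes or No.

No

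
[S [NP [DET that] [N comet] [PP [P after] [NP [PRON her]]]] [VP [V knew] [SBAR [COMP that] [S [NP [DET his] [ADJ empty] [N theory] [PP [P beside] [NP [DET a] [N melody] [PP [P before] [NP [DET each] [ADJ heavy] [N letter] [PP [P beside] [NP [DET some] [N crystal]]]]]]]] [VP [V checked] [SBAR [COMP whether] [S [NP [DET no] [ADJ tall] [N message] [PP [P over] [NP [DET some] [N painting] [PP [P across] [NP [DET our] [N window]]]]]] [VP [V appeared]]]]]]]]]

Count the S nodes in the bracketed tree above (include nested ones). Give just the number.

Listing each S by its span: [S that comet after her knew that his empty theory beside a melody before each heavy letter beside some crystal checked whether no tall message over some painting across our window appeared]; [S his empty theory beside a melody before each heavy letter beside some crystal checked whether no tall message over some painting across our window appeared]; [S no tall message over some painting across our window appeared] — that makes 3.

3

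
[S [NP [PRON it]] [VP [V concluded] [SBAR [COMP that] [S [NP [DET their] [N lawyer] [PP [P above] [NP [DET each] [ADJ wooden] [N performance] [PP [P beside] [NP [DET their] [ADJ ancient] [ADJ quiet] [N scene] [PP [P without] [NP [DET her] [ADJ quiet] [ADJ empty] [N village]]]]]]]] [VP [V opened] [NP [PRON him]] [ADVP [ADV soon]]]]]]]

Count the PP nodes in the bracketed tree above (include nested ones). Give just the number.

3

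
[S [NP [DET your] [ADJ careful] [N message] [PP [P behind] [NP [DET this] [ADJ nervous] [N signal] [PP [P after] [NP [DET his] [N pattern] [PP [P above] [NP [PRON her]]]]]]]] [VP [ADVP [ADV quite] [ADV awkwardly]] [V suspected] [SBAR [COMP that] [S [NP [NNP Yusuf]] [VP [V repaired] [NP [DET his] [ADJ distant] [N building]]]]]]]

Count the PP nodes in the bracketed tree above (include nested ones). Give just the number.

3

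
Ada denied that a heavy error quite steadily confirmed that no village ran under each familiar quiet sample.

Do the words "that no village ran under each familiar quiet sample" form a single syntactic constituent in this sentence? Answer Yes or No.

"that no village ran under each familiar quiet sample" is exactly the subordinate clause [SBAR that no village ran under each familiar quiet sample], a complete constituent.

Yes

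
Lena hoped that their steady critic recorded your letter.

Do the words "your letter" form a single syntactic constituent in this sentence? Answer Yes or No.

Yes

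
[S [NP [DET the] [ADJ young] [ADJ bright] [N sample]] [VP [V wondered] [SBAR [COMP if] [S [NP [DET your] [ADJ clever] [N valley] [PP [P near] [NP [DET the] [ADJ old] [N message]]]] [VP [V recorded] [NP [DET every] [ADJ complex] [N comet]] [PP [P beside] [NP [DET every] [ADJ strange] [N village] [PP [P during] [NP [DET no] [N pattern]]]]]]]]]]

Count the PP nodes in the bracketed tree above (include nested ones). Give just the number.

3

Scanning left to right, an opening `[PP` appears at word positions 10, 18, 22 — 3 in total.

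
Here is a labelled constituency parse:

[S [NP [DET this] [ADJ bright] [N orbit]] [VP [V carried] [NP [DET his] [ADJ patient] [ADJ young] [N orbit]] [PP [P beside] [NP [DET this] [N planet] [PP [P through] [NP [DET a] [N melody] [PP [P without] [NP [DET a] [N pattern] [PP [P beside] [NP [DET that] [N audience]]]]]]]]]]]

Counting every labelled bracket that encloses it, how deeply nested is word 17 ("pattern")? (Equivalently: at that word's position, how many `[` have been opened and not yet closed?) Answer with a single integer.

Counting open brackets not yet closed at "pattern": [S [VP [PP [NP [PP [NP [PP [NP [N = 9.

9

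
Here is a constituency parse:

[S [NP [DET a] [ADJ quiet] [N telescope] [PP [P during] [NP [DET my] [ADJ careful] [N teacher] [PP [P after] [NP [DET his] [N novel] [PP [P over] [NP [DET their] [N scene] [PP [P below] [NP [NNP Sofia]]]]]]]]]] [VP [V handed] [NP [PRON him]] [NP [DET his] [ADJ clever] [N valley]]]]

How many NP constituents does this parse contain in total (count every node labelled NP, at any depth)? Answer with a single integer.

The NP constituents are: [NP a quiet telescope during my careful teacher after his novel over their scene below Sofia]; [NP my careful teacher after his novel over their scene below Sofia]; [NP his novel over their scene below Sofia]; [NP their scene below Sofia]; [NP Sofia]; [NP him] …. Total: 7.

7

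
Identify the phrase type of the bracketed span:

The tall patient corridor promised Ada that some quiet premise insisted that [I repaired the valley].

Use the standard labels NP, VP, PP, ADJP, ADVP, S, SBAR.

S

The span is built around the head "repaired" — a clause (S).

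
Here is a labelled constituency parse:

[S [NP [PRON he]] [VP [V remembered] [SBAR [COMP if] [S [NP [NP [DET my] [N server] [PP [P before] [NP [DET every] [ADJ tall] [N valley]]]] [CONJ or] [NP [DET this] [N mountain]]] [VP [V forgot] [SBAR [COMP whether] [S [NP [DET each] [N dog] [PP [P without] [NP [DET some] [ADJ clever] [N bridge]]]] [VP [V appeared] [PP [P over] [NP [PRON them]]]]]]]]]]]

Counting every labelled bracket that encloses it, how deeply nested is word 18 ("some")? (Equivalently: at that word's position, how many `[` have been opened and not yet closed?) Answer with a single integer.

11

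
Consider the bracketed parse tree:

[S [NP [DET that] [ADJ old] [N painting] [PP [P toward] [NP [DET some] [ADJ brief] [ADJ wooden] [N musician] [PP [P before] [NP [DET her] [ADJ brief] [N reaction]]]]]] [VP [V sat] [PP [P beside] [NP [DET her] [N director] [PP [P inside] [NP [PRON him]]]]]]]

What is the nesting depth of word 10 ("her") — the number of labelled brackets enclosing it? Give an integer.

Path from the root down to the word: S → NP → PP → NP → PP → NP → DET. That is 7 enclosing brackets.

7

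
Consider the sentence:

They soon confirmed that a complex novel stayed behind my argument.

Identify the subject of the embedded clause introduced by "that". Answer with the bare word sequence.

a complex novel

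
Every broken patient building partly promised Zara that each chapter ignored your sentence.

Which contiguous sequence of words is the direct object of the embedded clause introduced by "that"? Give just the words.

your sentence

Within the embedded clause introduced by "that", the direct object of "ignored" is "your sentence".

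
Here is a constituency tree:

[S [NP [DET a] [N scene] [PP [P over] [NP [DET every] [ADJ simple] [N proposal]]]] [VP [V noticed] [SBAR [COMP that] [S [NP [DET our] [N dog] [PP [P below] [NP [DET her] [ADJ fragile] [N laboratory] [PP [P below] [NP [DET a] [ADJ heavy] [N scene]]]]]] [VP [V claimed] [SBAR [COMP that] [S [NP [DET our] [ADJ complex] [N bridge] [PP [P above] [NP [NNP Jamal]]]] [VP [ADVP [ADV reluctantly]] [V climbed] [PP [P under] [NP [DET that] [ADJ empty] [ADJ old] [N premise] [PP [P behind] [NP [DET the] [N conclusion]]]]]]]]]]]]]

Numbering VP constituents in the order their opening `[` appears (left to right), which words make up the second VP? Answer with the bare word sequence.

Opening `[VP` markers occur at word positions 7, 19, 26; the second of these opens the constituent [VP claimed that our complex bridge above Jamal reluctantly climbed under that empty old premise behind the conclusion].

claimed that our complex bridge above Jamal reluctantly climbed under that empty old premise behind the conclusion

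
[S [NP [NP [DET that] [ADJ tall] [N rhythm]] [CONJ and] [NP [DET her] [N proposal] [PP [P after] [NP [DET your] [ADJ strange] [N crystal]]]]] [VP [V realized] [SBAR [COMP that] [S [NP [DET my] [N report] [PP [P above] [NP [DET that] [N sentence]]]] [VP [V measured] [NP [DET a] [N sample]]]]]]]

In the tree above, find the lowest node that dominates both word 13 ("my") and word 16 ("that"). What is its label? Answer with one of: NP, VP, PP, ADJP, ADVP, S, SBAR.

Both words fall inside [NP my report above that sentence] (words 13–17), and no smaller constituent contains them both. Label: NP.

NP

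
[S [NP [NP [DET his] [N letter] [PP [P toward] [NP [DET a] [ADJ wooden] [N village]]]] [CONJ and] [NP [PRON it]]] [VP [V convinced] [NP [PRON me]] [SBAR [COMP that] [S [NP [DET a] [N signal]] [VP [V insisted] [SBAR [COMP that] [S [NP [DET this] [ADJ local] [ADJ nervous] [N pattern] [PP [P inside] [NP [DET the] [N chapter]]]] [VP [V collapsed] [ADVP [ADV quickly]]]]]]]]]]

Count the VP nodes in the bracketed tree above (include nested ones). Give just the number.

3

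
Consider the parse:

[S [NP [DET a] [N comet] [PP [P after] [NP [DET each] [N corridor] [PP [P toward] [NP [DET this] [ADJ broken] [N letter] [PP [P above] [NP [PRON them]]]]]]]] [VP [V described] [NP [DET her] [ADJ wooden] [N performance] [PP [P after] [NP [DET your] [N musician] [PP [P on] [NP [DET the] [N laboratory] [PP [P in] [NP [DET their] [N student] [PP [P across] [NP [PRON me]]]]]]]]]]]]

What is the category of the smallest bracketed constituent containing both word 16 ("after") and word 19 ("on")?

The smallest bracket enclosing both words is [PP after your musician on the laboratory in their student across me], so the label is PP.

PP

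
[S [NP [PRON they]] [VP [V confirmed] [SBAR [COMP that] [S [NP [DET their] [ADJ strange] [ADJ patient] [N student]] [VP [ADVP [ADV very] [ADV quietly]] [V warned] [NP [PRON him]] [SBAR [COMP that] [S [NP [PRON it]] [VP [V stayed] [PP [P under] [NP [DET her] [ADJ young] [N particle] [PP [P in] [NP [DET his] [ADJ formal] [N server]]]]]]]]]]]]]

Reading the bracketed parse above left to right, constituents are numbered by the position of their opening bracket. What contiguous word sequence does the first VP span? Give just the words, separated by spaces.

confirmed that their strange patient student very quietly warned him that it stayed under her young particle in his formal server

Opening `[VP` markers occur at word positions 2, 8, 14; the first of these opens the constituent [VP confirmed that their strange patient student very quietly warned him that it stayed under her young particle in his formal server].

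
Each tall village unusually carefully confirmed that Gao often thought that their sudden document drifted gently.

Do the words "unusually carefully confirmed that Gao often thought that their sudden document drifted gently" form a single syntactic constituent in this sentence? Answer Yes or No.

Yes

"unusually carefully confirmed that Gao often thought that their sudden document drifted gently" is exactly the verb phrase [VP unusually carefully confirmed that Gao often thought that their sudden document drifted gently], a complete constituent.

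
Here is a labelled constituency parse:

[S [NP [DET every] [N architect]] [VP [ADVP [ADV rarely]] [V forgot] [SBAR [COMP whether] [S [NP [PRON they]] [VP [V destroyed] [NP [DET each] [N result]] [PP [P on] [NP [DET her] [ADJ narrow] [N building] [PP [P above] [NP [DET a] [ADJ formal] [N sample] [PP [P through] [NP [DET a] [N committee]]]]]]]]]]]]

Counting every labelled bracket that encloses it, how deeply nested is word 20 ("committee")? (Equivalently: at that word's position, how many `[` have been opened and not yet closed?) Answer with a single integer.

12

The word sits inside N, which is inside NP, inside PP, inside NP, inside PP, inside NP, inside PP, inside VP, inside S, inside SBAR, inside VP, inside S — 12 brackets in all.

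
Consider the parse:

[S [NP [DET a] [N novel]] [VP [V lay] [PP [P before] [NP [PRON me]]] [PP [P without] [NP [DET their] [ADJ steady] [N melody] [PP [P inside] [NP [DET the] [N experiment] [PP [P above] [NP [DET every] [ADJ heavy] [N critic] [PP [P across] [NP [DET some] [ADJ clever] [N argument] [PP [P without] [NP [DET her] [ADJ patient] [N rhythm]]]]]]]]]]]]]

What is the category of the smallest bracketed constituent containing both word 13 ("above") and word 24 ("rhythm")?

PP

The smallest bracket enclosing both words is [PP above every heavy critic across some clever argument without her patient rhythm], so the label is PP.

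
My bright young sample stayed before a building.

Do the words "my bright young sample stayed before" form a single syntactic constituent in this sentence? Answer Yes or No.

No

The sequence begins inside the noun phrase "my bright young sample" and ends inside the verb phrase "stayed before a building"; it crosses a phrase boundary, so no single node in the tree spans exactly those words.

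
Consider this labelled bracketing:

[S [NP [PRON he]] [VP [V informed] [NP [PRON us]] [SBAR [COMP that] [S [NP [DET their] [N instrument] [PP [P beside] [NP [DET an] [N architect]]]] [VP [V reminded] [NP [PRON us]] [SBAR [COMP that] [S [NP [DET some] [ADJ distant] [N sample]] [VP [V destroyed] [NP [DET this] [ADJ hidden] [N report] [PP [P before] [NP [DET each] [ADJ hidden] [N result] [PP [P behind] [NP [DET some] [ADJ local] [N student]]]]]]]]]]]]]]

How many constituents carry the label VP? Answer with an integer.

3

Scanning left to right, an opening `[VP` appears at word positions 2, 10, 16 — 3 in total.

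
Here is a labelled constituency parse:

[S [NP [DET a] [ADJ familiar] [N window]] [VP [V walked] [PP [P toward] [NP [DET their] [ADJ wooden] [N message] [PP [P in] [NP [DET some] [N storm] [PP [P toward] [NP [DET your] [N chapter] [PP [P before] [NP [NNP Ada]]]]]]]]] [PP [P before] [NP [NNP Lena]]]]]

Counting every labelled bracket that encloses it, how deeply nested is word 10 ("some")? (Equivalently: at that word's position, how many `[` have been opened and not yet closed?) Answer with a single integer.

7

The word sits inside DET, which is inside NP, inside PP, inside NP, inside PP, inside VP, inside S — 7 brackets in all.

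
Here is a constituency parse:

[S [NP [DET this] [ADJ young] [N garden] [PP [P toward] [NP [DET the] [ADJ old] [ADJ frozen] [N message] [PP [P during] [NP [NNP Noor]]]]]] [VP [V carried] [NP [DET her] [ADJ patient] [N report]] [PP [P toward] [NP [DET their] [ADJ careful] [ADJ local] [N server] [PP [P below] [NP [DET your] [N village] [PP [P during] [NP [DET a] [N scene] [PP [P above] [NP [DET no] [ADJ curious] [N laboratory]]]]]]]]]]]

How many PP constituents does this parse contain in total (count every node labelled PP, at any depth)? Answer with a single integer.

Scanning left to right, an opening `[PP` appears at word positions 4, 9, 15, 20, 23, 26 — 6 in total.

6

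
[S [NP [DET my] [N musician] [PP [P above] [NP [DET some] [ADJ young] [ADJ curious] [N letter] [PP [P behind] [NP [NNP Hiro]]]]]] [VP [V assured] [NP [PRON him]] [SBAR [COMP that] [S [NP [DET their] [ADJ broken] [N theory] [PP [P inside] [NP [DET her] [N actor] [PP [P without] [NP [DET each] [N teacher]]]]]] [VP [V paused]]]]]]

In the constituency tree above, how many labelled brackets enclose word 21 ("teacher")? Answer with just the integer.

10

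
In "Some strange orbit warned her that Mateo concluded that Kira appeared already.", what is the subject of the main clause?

some strange orbit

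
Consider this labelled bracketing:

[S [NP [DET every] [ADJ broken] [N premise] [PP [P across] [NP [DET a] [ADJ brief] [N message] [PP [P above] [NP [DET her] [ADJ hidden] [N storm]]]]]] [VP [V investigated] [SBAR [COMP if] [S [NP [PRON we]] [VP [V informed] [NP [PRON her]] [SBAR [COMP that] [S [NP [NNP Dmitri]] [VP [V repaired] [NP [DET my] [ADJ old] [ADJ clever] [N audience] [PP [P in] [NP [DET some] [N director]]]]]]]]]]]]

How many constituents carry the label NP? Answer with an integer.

The NP constituents are: [NP every broken premise across a brief message above her hidden storm]; [NP a brief message above her hidden storm]; [NP her hidden storm]; [NP we]; [NP her]; [NP Dmitri] …. Total: 8.

8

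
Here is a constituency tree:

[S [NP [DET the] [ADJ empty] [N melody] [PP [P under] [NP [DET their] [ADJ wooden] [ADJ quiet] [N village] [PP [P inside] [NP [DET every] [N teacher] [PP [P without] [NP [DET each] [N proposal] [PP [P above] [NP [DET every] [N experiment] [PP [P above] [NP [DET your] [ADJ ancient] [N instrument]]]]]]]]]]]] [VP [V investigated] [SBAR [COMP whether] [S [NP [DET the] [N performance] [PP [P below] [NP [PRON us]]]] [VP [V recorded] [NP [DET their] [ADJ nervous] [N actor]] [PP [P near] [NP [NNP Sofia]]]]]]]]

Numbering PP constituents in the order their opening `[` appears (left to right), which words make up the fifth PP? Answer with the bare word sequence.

above your ancient instrument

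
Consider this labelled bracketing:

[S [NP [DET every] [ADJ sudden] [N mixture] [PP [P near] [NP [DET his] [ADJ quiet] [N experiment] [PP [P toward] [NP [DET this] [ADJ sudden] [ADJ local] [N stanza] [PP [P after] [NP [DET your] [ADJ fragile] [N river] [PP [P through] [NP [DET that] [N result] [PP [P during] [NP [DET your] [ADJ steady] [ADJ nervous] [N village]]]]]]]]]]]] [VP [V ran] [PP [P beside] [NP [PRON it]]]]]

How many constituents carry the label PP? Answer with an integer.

6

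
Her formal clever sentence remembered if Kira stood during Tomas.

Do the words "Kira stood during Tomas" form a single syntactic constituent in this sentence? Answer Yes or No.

"Kira stood during Tomas" is exactly the clause [S Kira stood during Tomas], a complete constituent.

Yes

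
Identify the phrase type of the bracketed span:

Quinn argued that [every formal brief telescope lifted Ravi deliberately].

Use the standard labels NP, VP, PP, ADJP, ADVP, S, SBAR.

S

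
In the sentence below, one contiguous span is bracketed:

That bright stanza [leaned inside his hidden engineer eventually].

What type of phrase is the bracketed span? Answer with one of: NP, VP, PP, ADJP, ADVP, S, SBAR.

VP

The bracketed span "leaned inside his hidden engineer eventually" is headed by "leaned", making it a verb phrase (VP).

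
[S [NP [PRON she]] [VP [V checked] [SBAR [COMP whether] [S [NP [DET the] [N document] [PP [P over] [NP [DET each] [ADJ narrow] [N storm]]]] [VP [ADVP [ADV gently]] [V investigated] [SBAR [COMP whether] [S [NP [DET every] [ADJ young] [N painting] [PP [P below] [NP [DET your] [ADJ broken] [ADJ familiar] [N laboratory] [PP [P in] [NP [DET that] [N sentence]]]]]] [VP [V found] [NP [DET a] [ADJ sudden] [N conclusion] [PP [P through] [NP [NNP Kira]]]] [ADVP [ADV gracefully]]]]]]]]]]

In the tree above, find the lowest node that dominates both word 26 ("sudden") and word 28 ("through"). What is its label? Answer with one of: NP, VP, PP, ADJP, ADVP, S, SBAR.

NP

Both words fall inside [NP a sudden conclusion through Kira] (words 25–29), and no smaller constituent contains them both. Label: NP.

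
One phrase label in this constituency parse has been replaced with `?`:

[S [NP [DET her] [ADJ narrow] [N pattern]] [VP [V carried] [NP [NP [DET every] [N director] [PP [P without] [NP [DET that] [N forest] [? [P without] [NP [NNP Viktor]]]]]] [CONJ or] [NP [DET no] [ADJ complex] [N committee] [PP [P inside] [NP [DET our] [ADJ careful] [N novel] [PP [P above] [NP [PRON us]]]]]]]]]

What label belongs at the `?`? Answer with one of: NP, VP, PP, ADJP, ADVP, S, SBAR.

PP

The `?` node immediately contains: P 'without', NP. That is the internal structure of a prepositional phrase, so the label is PP.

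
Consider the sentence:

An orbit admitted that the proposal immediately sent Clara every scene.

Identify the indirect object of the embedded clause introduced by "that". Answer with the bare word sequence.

Clara

"sent" heads the VP of the embedded clause introduced by "that", and "Clara" is its indirect object.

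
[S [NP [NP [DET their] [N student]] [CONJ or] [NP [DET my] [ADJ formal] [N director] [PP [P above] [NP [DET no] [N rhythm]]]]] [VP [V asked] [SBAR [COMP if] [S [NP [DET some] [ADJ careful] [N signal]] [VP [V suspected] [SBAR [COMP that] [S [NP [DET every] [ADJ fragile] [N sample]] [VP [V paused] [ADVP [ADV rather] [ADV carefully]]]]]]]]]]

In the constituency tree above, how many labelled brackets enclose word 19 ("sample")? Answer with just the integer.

Path from the root down to the word: S → VP → SBAR → S → VP → SBAR → S → NP → N. That is 9 enclosing brackets.

9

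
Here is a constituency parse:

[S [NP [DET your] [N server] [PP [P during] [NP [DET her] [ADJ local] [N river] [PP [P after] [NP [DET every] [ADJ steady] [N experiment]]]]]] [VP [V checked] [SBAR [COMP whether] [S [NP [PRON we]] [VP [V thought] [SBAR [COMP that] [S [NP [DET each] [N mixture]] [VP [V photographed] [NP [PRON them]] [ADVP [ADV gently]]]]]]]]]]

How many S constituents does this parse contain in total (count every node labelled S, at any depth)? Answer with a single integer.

The S constituents are: [S your server during her local river after every steady experiment checked whether we thought that each mixture photographed them gently]; [S we thought that each mixture photographed them gently]; [S each mixture photographed them gently]. Total: 3.

3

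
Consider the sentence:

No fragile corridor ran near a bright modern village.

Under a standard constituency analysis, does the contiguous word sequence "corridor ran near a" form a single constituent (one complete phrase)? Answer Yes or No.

No

The sequence begins inside the noun phrase "no fragile corridor" and ends inside the verb phrase "ran near a bright modern village"; it crosses a phrase boundary, so no single node in the tree spans exactly those words.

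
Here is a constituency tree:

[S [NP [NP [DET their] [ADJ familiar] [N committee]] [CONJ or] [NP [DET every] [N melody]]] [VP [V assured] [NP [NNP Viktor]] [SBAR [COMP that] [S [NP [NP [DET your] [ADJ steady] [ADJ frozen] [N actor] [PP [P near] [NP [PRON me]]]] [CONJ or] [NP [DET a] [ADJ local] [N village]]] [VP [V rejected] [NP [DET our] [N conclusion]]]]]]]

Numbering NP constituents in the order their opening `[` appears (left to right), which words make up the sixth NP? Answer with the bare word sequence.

your steady frozen actor near me

In left-to-right order the NP constituents are "their familiar committee or every melody"; "their familiar committee"; "every melody"; "Viktor"; "your steady frozen actor near me or a local village"; "your steady frozen actor near me"; "me"; "a local village"; "our conclusion". Number 6 is "your steady frozen actor near me".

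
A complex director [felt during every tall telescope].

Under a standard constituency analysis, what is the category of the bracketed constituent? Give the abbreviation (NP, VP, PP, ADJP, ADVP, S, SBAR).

"felt" is the head of the bracketed span, so the span is a verb phrase: VP.

VP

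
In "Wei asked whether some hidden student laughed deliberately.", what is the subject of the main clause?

Wei

"Wei" is the NP that combines with the VP headed by "asked" to form the main clause — the subject.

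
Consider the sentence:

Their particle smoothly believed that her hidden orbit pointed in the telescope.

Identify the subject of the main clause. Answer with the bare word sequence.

In the main clause the verb is "believed"; the NP preceding it, "their particle", is the subject.

their particle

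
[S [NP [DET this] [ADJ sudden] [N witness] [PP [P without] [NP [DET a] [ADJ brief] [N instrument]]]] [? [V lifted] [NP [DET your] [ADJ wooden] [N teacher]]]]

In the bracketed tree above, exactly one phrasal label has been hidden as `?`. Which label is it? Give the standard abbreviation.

Looking at what the `?` directly dominates — V 'lifted', NP — this is a verb phrase (VP).

VP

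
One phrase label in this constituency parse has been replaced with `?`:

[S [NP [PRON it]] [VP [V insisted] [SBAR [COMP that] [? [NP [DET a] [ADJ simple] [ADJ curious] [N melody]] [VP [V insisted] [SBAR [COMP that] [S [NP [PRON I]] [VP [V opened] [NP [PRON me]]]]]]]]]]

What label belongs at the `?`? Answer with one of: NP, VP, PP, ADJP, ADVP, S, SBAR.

Looking at what the `?` directly dominates — NP, VP — this is a clause (S).

S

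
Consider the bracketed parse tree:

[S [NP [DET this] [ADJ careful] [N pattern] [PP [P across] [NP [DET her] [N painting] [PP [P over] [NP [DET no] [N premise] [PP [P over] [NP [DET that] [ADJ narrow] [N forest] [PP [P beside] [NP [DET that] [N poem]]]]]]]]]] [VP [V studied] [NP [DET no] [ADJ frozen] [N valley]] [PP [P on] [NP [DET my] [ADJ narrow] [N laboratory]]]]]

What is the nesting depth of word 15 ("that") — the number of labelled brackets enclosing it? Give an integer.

Counting open brackets not yet closed at "that": [S [NP [PP [NP [PP [NP [PP [NP [PP [NP [DET = 11.

11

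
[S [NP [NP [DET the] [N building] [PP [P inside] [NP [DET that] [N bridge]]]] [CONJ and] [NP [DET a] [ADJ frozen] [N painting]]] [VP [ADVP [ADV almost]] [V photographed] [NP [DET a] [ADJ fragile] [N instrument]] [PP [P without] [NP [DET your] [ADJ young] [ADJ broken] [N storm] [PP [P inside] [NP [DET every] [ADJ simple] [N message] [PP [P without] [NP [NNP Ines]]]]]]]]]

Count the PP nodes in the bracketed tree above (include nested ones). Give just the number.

The PP constituents are: [PP inside that bridge]; [PP without your young broken storm inside every simple message without Ines]; [PP inside every simple message without Ines]; [PP without Ines]. Total: 4.

4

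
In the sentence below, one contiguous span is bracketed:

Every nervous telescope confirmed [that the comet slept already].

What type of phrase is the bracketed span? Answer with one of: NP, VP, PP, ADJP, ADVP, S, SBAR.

SBAR

The bracketed span "that the comet slept already" is headed by "that", making it a subordinate clause (SBAR).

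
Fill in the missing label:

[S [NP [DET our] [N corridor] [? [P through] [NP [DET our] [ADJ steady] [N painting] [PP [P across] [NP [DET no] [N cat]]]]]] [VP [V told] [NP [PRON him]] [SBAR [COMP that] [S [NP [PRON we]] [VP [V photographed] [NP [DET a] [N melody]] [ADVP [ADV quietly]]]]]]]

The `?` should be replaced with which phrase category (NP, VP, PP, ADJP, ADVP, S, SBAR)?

PP

The `?` node immediately contains: P 'through', NP. That is the internal structure of a prepositional phrase, so the label is PP.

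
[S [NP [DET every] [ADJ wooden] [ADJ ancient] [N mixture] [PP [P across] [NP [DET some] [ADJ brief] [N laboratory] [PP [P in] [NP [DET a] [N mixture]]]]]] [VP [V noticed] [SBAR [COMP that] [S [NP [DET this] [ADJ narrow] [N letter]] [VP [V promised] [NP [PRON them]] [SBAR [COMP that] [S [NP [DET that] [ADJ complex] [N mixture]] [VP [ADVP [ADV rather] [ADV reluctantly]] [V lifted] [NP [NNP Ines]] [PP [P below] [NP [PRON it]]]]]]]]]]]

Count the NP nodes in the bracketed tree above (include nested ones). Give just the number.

Listing each NP by its span: [NP every wooden ancient mixture across some brief laboratory in a mixture]; [NP some brief laboratory in a mixture]; [NP a mixture]; [NP this narrow letter]; [NP them]; [NP that complex mixture] … — that makes 8.

8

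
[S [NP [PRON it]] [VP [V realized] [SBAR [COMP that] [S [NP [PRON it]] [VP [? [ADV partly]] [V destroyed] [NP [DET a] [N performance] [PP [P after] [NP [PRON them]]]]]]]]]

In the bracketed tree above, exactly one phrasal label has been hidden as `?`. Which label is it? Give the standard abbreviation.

ADVP

The `?` node immediately contains: ADV 'partly'. That is the internal structure of an adverb phrase, so the label is ADVP.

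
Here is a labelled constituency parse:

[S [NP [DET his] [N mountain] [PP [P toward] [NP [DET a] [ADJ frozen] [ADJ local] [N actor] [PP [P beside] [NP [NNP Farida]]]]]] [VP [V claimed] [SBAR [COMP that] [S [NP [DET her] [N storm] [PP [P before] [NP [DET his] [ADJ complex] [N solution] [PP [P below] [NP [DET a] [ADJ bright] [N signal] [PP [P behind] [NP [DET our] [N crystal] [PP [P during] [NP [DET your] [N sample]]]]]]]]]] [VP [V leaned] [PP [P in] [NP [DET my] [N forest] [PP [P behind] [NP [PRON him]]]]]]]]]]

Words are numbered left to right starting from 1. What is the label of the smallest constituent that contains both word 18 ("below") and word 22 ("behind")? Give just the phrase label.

PP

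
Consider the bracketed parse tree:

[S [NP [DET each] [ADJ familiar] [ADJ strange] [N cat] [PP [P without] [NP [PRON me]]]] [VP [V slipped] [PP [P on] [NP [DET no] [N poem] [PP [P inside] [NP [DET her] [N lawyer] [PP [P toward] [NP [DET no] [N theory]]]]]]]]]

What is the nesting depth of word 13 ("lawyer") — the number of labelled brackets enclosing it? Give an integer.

7

Path from the root down to the word: S → VP → PP → NP → PP → NP → N. That is 7 enclosing brackets.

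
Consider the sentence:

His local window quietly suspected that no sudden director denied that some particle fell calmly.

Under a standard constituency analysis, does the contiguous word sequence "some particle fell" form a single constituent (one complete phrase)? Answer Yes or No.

The smallest constituent containing the whole sequence is the clause [S some particle fell calmly], but the sequence is only part of it — it straddles the boundary between noun phrase "some particle" and verb phrase "fell calmly".

No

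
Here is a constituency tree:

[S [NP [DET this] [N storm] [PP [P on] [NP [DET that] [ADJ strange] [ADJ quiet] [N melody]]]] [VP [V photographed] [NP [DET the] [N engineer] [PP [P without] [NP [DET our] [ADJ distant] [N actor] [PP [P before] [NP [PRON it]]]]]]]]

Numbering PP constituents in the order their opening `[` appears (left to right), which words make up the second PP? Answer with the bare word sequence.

without our distant actor before it

Opening `[PP` markers occur at word positions 3, 11, 15; the second of these opens the constituent [PP without our distant actor before it].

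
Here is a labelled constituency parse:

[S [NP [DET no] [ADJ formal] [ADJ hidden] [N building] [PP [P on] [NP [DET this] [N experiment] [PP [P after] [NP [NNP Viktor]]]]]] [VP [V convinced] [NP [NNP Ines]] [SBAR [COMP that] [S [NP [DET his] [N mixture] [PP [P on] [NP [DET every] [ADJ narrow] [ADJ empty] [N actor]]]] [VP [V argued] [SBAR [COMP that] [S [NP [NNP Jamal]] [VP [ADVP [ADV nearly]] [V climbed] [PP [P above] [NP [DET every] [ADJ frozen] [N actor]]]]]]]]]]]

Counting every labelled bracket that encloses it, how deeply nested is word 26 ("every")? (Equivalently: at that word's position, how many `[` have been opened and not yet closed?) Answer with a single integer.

Path from the root down to the word: S → VP → SBAR → S → VP → SBAR → S → VP → PP → NP → DET. That is 11 enclosing brackets.

11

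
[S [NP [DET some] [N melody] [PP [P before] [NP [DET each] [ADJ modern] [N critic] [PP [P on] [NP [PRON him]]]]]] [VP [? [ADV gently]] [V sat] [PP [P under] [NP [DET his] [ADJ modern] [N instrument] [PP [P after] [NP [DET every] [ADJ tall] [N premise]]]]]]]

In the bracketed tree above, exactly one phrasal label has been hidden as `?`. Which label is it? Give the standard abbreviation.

A constituent whose immediate children are ADV 'gently' is an adverb phrase: ADVP.

ADVP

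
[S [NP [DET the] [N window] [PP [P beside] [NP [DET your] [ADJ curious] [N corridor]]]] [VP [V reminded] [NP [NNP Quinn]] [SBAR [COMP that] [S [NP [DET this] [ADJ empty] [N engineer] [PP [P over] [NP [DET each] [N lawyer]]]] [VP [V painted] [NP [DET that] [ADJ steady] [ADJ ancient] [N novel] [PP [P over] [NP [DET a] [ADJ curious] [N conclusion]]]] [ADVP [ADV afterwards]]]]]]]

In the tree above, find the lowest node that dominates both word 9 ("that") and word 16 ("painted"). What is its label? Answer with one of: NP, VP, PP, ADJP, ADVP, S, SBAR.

SBAR

Both words fall inside [SBAR that this empty engineer over each lawyer painted that steady ancient novel over a curious conclusion afterwards] (words 9–25), and no smaller constituent contains them both. Label: SBAR.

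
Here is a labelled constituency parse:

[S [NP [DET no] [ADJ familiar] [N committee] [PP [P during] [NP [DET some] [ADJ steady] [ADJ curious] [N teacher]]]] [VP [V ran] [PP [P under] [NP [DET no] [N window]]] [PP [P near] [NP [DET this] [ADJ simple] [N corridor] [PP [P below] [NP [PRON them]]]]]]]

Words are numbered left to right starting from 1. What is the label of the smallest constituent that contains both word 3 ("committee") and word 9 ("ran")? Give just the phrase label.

The smallest bracket enclosing both words is [S no familiar committee during some steady curious teacher ran under no window near this simple corridor below them], so the label is S.

S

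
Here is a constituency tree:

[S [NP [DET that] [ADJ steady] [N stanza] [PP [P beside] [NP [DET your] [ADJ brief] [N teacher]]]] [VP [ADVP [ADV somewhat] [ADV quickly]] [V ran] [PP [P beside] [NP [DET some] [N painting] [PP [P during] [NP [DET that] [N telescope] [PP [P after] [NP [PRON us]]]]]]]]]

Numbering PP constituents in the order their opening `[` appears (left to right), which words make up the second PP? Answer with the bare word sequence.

beside some painting during that telescope after us

Opening `[PP` markers occur at word positions 4, 11, 14, 17; the second of these opens the constituent [PP beside some painting during that telescope after us].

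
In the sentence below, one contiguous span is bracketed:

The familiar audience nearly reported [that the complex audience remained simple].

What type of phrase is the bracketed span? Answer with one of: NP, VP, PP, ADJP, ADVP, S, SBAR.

The bracketed span "that the complex audience remained simple" is headed by "that", making it a subordinate clause (SBAR).

SBAR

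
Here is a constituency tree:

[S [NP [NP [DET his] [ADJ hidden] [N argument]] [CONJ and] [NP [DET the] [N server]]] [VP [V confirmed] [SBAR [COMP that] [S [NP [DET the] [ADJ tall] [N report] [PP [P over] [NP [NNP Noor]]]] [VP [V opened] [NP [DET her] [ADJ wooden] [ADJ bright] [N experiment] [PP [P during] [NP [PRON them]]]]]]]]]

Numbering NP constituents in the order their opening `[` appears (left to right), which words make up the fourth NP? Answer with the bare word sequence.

the tall report over Noor

In left-to-right order the NP constituents are "his hidden argument and the server"; "his hidden argument"; "the server"; "the tall report over Noor"; "Noor"; "her wooden bright experiment during them"; "them". Number 4 is "the tall report over Noor".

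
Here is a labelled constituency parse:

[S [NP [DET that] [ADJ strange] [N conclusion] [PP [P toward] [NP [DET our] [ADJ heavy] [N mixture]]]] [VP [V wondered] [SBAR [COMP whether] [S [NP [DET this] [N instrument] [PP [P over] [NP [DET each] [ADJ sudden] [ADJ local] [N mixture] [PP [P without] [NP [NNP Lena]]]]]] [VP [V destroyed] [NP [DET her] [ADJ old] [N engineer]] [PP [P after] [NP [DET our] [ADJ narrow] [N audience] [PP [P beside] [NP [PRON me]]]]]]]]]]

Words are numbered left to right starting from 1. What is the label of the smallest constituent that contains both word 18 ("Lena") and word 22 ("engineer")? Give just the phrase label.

S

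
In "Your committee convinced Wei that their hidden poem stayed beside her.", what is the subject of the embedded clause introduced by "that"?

their hidden poem

In the embedded clause introduced by "that" the verb is "stayed"; the NP preceding it, "their hidden poem", is the subject.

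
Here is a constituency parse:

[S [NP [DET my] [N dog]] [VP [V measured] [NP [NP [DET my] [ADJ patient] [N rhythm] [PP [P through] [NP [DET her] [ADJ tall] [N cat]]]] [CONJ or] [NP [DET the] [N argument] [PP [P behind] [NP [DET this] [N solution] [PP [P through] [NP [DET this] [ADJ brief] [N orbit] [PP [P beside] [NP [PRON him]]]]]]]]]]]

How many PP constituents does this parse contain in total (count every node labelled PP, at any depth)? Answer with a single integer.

4

Listing each PP by its span: [PP through her tall cat]; [PP behind this solution through this brief orbit beside him]; [PP through this brief orbit beside him]; [PP beside him] — that makes 4.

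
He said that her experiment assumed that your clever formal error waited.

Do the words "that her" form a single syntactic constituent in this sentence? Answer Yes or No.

No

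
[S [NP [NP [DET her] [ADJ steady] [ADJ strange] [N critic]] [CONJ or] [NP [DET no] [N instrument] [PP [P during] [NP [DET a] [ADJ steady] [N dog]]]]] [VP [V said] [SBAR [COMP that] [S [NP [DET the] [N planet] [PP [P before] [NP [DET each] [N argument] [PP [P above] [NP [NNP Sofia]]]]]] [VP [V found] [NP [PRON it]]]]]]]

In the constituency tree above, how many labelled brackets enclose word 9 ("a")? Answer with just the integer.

The word sits inside DET, which is inside NP, inside PP, inside NP, inside NP, inside S — 6 brackets in all.

6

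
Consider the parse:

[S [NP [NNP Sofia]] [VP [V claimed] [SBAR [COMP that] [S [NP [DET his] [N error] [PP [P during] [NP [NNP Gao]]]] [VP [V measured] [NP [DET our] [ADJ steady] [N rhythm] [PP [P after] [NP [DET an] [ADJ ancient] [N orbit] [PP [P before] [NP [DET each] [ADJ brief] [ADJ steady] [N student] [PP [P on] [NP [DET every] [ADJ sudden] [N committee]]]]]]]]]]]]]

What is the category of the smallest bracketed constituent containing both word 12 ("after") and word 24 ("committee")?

PP

The smallest bracket enclosing both words is [PP after an ancient orbit before each brief steady student on every sudden committee], so the label is PP.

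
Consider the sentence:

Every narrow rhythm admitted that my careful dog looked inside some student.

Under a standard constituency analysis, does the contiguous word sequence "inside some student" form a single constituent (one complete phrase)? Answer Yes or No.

Yes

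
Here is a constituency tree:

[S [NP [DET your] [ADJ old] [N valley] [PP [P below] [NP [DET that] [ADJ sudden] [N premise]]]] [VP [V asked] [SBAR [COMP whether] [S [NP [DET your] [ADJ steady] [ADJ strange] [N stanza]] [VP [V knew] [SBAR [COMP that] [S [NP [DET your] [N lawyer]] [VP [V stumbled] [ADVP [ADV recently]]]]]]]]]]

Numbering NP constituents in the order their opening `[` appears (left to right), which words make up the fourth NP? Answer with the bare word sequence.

Opening `[NP` markers occur at word positions 1, 5, 10, 16; the fourth of these opens the constituent [NP your lawyer].

your lawyer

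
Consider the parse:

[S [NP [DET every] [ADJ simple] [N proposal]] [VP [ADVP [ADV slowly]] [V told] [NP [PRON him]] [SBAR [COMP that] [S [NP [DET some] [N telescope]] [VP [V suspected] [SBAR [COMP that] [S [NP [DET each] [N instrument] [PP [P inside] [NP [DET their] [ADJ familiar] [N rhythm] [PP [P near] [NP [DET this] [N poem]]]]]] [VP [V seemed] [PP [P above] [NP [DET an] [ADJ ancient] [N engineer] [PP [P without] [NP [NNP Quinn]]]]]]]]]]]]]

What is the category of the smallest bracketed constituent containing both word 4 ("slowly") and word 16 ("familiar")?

VP

Word 4 lies under S → VP → ADVP → ADV; word 16 lies under S → VP → SBAR → S → VP → SBAR → S → NP → PP → NP → ADJ. The lowest shared node is the VP.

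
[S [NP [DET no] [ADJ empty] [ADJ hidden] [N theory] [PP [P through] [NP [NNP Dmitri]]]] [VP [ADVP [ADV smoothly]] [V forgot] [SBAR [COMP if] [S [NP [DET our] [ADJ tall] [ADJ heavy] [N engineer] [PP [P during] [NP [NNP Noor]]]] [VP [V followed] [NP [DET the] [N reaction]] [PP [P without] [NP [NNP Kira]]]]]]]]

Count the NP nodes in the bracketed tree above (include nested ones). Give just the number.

The NP constituents are: [NP no empty hidden theory through Dmitri]; [NP Dmitri]; [NP our tall heavy engineer during Noor]; [NP Noor]; [NP the reaction]; [NP Kira]. Total: 6.

6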